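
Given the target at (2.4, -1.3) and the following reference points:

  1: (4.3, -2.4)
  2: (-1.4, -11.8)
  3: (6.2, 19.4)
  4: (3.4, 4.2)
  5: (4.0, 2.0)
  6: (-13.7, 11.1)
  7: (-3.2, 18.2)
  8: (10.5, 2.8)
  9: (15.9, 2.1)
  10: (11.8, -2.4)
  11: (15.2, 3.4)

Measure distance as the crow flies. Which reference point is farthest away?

Distances from (2.4, -1.3):
1: √((1.9)² + (-1.1)²) = √(3.6100 + 1.2100) = 2.20
2: √((-3.8)² + (-10.5)²) = √(14.4400 + 110.2500) = 11.17
3: √((3.8)² + (20.7)²) = √(14.4400 + 428.4900) = 21.05
4: √((1.0)² + (5.5)²) = √(1.0000 + 30.2500) = 5.59
5: √((1.6)² + (3.3)²) = √(2.5600 + 10.8900) = 3.67
6: √((-16.1)² + (12.4)²) = √(259.2100 + 153.7600) = 20.32
7: √((-5.6)² + (19.5)²) = √(31.3600 + 380.2500) = 20.29
8: √((8.1)² + (4.1)²) = √(65.6100 + 16.8100) = 9.08
9: √((13.5)² + (3.4)²) = √(182.2500 + 11.5600) = 13.92
10: √((9.4)² + (-1.1)²) = √(88.3600 + 1.2100) = 9.46
11: √((12.8)² + (4.7)²) = √(163.8400 + 22.0900) = 13.64
Maximum: 3 at 21.05.

3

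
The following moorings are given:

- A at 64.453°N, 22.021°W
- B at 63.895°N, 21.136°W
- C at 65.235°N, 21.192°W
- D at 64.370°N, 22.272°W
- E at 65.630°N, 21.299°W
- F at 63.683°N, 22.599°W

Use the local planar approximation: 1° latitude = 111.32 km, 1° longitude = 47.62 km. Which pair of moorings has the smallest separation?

A and D

Pairwise distances:
A–B: 75.064 km
A–C: 95.585 km
A–D: 15.107 km
A–E: 135.460 km
A–F: 90.027 km
B–C: 149.193 km
B–D: 75.646 km
B–E: 193.296 km
B–F: 73.557 km
C–D: 109.166 km
C–E: 44.266 km
C–F: 185.306 km
D–E: 147.718 km
D–F: 78.046 km
E–F: 225.408 km
Closest pair: A–D at 15.107 km.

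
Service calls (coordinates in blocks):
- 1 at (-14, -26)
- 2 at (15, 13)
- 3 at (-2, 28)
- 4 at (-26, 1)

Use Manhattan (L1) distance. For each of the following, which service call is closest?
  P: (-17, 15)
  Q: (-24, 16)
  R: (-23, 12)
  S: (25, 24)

P at (-17, 15):
  1: |3| + |-41| = 3 + 41 = 44 blocks
  2: |32| + |-2| = 32 + 2 = 34 blocks
  3: |15| + |13| = 15 + 13 = 28 blocks
  4: |-9| + |-14| = 9 + 14 = 23 blocks
  → nearest: 4 (23 blocks)
Q at (-24, 16):
  1: |10| + |-42| = 10 + 42 = 52 blocks
  2: |39| + |-3| = 39 + 3 = 42 blocks
  3: |22| + |12| = 22 + 12 = 34 blocks
  4: |-2| + |-15| = 2 + 15 = 17 blocks
  → nearest: 4 (17 blocks)
R at (-23, 12):
  1: |9| + |-38| = 9 + 38 = 47 blocks
  2: |38| + |1| = 38 + 1 = 39 blocks
  3: |21| + |16| = 21 + 16 = 37 blocks
  4: |-3| + |-11| = 3 + 11 = 14 blocks
  → nearest: 4 (14 blocks)
S at (25, 24):
  1: |-39| + |-50| = 39 + 50 = 89 blocks
  2: |-10| + |-11| = 10 + 11 = 21 blocks
  3: |-27| + |4| = 27 + 4 = 31 blocks
  4: |-51| + |-23| = 51 + 23 = 74 blocks
  → nearest: 2 (21 blocks)

P→4; Q→4; R→4; S→2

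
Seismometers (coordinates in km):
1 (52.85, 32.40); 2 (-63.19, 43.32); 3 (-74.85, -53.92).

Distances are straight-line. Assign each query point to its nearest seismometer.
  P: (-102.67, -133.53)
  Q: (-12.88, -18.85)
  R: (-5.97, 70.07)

P at (-102.67, -133.53):
  1: 227.42 km
  2: 181.20 km
  3: 84.33 km
  → nearest: 3 (84.33 km)
Q at (-12.88, -18.85):
  1: 83.35 km
  2: 79.98 km
  3: 71.21 km
  → nearest: 3 (71.21 km)
R at (-5.97, 70.07):
  1: 69.85 km
  2: 63.16 km
  3: 141.84 km
  → nearest: 2 (63.16 km)

P→3; Q→3; R→2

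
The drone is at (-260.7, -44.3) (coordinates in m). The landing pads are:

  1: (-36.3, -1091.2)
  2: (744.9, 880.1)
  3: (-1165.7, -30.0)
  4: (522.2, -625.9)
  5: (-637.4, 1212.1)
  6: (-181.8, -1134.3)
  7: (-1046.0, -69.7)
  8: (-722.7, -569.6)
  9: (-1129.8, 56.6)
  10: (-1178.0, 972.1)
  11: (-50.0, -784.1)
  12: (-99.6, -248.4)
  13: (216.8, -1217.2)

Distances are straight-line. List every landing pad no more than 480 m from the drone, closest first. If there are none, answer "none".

12

Distances from (-260.7, -44.3):
1: 1070.7 m
2: 1365.9 m
3: 905.1 m
4: 975.3 m
5: 1311.7 m
6: 1092.9 m
7: 785.7 m
8: 699.6 m
9: 874.9 m
10: 1369.1 m
11: 769.2 m
12: 260.0 m
13: 1266.4 m
Threshold 480 m: 12 (260.0 m) is within range.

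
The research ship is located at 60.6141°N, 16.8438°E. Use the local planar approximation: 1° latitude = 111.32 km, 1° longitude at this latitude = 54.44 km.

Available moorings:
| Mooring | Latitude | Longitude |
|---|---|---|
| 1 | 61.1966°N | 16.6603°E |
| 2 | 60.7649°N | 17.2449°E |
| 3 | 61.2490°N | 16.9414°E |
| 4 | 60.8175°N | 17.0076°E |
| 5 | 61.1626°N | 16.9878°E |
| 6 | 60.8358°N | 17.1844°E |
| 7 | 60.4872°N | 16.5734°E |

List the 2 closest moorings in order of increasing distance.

7, 4

Distances from 60.6141°N, 16.8438°E:
1: 65.6089 km
2: 27.5429 km
3: 70.8765 km
4: 24.3352 km
5: 61.5602 km
6: 30.8691 km
7: 20.4023 km
Sorted: 7 (20.4023 km) < 4 (24.3352 km) < 2 (27.5429 km) < 6 (30.8691 km) < …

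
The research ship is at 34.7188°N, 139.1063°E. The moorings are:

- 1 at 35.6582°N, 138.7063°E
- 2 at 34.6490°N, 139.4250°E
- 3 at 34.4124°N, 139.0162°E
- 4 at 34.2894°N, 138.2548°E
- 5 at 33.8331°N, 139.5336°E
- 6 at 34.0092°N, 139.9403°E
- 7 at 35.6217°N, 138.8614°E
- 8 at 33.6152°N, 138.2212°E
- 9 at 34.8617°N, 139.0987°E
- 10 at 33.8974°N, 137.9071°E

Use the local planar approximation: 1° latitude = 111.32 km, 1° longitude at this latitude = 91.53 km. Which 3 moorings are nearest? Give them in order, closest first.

Distances from 34.7188°N, 139.1063°E:
1: √((0.9394·111.32)² + (-0.4000·91.53)²) = √(10935.723149 + 1340.438544) = 110.7978 km
2: √((-0.0698·111.32)² + (0.3187·91.53)²) = √(60.375013 + 850.924546) = 30.1877 km
3: √((-0.3064·111.32)² + (-0.0901·91.53)²) = √(1163.386225 + 68.010584) = 35.0913 km
4: √((-0.4294·111.32)² + (-0.8515·91.53)²) = √(2284.917245 + 6074.299889) = 91.4288 km
5: √((-0.8857·111.32)² + (0.4273·91.53)²) = √(9721.195668 + 1529.652252) = 106.0700 km
6: √((-0.7096·111.32)² + (0.8340·91.53)²) = √(6239.842230 + 5827.187949) = 109.8500 km
7: √((0.9029·111.32)² + (-0.2449·91.53)²) = √(10102.426545 + 502.463472) = 102.9800 km
8: √((-1.1036·111.32)² + (-0.8851·91.53)²) = √(15092.798674 + 6563.139060) = 147.1596 km
9: √((0.1429·111.32)² + (-0.0076·91.53)²) = √(253.052629 + 0.483898) = 15.9228 km
10: √((-0.8214·111.32)² + (-1.1992·91.53)²) = √(8360.953197 + 12047.866995) = 142.8594 km
Sorted: 9 (15.9228 km) < 2 (30.1877 km) < 3 (35.0913 km) < 4 (91.4288 km) < 7 (102.9800 km) < …

9, 2, 3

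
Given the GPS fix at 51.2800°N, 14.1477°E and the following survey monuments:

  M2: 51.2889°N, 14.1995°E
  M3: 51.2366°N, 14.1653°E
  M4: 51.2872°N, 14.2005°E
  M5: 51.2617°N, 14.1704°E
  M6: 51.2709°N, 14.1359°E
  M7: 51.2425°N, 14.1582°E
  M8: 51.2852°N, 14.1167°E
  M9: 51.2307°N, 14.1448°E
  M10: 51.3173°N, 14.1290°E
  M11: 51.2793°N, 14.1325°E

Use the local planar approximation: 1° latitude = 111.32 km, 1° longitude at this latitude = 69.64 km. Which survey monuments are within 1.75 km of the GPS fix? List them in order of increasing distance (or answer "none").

M11, M6

Distances from 51.2800°N, 14.1477°E:
M2: √((0.0089·111.32)² + (0.0518·69.64)²) = √(0.981582 + 13.012988) = 3.7409 km
M3: √((-0.0434·111.32)² + (0.0176·69.64)²) = √(23.341344 + 1.502252) = 4.9843 km
M4: √((0.0072·111.32)² + (0.0528·69.64)²) = √(0.642409 + 13.520270) = 3.7633 km
M5: √((-0.0183·111.32)² + (0.0227·69.64)²) = √(4.150005 + 2.499017) = 2.5786 km
M6: √((-0.0091·111.32)² + (-0.0118·69.64)²) = √(1.026193 + 0.675276) = 1.3044 km
M7: √((-0.0375·111.32)² + (0.0105·69.64)²) = √(17.426450 + 0.534683) = 4.2381 km
M8: √((0.0052·111.32)² + (-0.0310·69.64)²) = √(0.335084 + 4.660590) = 2.2351 km
M9: √((-0.0493·111.32)² + (-0.0029·69.64)²) = √(30.118978 + 0.040786) = 5.4918 km
M10: √((0.0373·111.32)² + (-0.0187·69.64)²) = √(17.241064 + 1.695902) = 4.3517 km
M11: √((-0.0007·111.32)² + (-0.0152·69.64)²) = √(0.006072 + 1.120482) = 1.0614 km
Threshold 1.75 km: M11 (1.0614 km), M6 (1.3044 km) are within range.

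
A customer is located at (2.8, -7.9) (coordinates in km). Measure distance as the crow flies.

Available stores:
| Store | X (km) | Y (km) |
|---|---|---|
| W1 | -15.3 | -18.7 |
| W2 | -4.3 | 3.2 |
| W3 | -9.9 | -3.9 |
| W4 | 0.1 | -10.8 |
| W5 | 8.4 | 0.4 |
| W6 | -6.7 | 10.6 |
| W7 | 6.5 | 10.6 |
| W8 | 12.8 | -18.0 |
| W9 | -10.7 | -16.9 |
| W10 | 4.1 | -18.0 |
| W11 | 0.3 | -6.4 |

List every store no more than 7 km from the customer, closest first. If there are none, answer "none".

Distances from (2.8, -7.9):
W1: 21.1 km
W2: 13.2 km
W3: 13.3 km
W4: 4.0 km
W5: 10.0 km
W6: 20.8 km
W7: 18.9 km
W8: 14.2 km
W9: 16.2 km
W10: 10.2 km
W11: 2.9 km
Threshold 7 km: W11 (2.9 km), W4 (4.0 km) are within range.

W11, W4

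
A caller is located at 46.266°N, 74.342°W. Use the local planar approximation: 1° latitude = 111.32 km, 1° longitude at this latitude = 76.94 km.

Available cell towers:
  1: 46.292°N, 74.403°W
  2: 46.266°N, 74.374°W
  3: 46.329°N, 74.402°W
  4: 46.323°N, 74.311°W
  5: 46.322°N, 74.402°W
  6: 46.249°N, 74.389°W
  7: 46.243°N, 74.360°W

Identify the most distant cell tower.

Distances from 46.266°N, 74.342°W:
1: √((0.026·111.32)² + (-0.061·76.94)²) = √(8.37709 + 22.02744) = 5.514 km
2: √((0.000·111.32)² + (-0.032·76.94)²) = √(0.00000 + 6.06184) = 2.462 km
3: √((0.063·111.32)² + (-0.060·76.94)²) = √(49.18441 + 21.31115) = 8.396 km
4: √((0.057·111.32)² + (0.031·76.94)²) = √(40.26207 + 5.68889) = 6.779 km
5: √((0.056·111.32)² + (-0.060·76.94)²) = √(38.86176 + 21.31115) = 7.757 km
6: √((-0.017·111.32)² + (-0.047·76.94)²) = √(3.58133 + 13.07676) = 4.081 km
7: √((-0.023·111.32)² + (-0.018·76.94)²) = √(6.55544 + 1.91800) = 2.911 km
Maximum: 3 at 8.396 km.

3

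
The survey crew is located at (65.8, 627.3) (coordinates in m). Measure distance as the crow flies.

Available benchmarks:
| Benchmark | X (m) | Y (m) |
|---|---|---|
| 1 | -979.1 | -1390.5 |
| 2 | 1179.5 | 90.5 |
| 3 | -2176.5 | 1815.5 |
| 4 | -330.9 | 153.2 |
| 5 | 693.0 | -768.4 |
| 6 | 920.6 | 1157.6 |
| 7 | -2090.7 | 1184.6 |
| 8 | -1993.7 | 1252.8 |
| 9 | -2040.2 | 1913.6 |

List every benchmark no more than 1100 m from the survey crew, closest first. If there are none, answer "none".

Distances from (65.8, 627.3):
1: √((-1044.9)² + (-2017.8)²) = √(1091816.010 + 4071516.840) = 2272.3 m
2: √((1113.7)² + (-536.8)²) = √(1240327.690 + 288154.240) = 1236.3 m
3: √((-2242.3)² + (1188.2)²) = √(5027909.290 + 1411819.240) = 2537.7 m
4: √((-396.7)² + (-474.1)²) = √(157370.890 + 224770.810) = 618.2 m
5: √((627.2)² + (-1395.7)²) = √(393379.840 + 1947978.490) = 1530.1 m
6: √((854.8)² + (530.3)²) = √(730683.040 + 281218.090) = 1005.9 m
7: √((-2156.5)² + (557.3)²) = √(4650492.250 + 310583.290) = 2227.3 m
8: √((-2059.5)² + (625.5)²) = √(4241540.250 + 391250.250) = 2152.4 m
9: √((-2106.0)² + (1286.3)²) = √(4435236.000 + 1654567.690) = 2467.8 m
Threshold 1100 m: 4 (618.2 m), 6 (1005.9 m) are within range.

4, 6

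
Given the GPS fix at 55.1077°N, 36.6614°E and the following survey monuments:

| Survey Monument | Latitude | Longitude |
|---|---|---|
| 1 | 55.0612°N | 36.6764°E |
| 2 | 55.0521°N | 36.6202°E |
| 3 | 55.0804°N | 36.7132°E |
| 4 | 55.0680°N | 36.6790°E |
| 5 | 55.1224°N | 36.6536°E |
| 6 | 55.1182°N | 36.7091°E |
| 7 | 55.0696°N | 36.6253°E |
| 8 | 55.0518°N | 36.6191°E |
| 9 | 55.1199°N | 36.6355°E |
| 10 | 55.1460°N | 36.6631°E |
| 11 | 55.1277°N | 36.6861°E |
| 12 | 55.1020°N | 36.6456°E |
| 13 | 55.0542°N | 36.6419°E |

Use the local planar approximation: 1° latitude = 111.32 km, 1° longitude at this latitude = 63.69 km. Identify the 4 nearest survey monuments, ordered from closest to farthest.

Distances from 55.1077°N, 36.6614°E:
1: 5.2638 km
2: 6.7227 km
3: 4.4855 km
4: 4.5593 km
5: 1.7101 km
6: 3.2551 km
7: 4.8244 km
8: 6.7809 km
9: 2.1367 km
10: 4.2649 km
11: 2.7261 km
12: 1.1896 km
13: 6.0837 km
Sorted: 12 (1.1896 km) < 5 (1.7101 km) < 9 (2.1367 km) < 11 (2.7261 km) < 6 (3.2551 km) < 10 (4.2649 km) < …

12, 5, 9, 11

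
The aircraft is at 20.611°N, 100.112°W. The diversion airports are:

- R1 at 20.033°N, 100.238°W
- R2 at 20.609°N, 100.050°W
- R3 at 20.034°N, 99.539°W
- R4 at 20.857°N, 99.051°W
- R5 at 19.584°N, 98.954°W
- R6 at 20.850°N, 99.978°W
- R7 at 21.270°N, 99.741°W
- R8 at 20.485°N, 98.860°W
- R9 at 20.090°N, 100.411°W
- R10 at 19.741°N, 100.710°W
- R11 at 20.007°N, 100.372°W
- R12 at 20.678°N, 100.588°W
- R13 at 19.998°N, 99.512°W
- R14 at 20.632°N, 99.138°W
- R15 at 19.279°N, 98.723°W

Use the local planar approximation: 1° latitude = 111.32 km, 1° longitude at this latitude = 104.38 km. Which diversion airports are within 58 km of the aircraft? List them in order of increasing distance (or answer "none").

Distances from 20.611°N, 100.112°W:
R1: 65.673 km
R2: 6.475 km
R3: 87.766 km
R4: 114.083 km
R5: 166.374 km
R6: 30.058 km
R7: 82.954 km
R8: 131.434 km
R9: 65.862 km
R10: 115.221 km
R11: 72.508 km
R12: 50.242 km
R13: 92.622 km
R14: 101.693 km
R15: 207.381 km
Threshold 58 km: R2 (6.475 km), R6 (30.058 km), R12 (50.242 km) are within range.

R2, R6, R12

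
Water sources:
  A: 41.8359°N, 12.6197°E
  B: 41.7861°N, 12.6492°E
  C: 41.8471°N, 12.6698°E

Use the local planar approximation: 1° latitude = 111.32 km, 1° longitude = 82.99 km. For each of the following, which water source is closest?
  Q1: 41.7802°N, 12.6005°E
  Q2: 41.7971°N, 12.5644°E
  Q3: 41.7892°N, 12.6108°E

Q1 at 41.7802°N, 12.6005°E:
  A: √((0.0557·111.32)² + (0.0192·82.99)²) = √(38.446498 + 2.538949) = 6.4020 km
  B: √((0.0059·111.32)² + (0.0487·82.99)²) = √(0.431370 + 16.334636) = 4.0946 km
  C: √((0.0669·111.32)² + (0.0693·82.99)²) = √(55.462396 + 33.076382) = 9.4095 km
  → nearest: B (4.0946 km)
Q2 at 41.7971°N, 12.5644°E:
  A: √((0.0388·111.32)² + (0.0553·82.99)²) = √(18.655627 + 21.062106) = 6.3022 km
  B: √((-0.0110·111.32)² + (0.0848·82.99)²) = √(1.499449 + 49.527138) = 7.1433 km
  C: √((0.0500·111.32)² + (0.1054·82.99)²) = √(30.980356 + 76.512563) = 10.3679 km
  → nearest: A (6.3022 km)
Q3 at 41.7892°N, 12.6108°E:
  A: √((0.0467·111.32)² + (0.0089·82.99)²) = √(27.025899 + 0.545546) = 5.2509 km
  B: √((-0.0031·111.32)² + (0.0384·82.99)²) = √(0.119088 + 10.155796) = 3.2054 km
  C: √((0.0579·111.32)² + (0.0590·82.99)²) = √(41.543542 + 23.974831) = 8.0943 km
  → nearest: B (3.2054 km)

Q1→B; Q2→A; Q3→B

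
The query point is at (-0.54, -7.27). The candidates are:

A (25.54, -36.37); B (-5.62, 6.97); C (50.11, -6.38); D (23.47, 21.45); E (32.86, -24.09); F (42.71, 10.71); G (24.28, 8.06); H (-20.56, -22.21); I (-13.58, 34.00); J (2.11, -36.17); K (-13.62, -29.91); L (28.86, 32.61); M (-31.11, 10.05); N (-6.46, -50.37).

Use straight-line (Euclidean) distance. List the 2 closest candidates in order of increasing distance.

Distances from (-0.54, -7.27):
A: √((26.08)² + (-29.10)²) = √(680.1664 + 846.8100) = 39.08
B: √((-5.08)² + (14.24)²) = √(25.8064 + 202.7776) = 15.12
C: √((50.65)² + (0.89)²) = √(2565.4225 + 0.7921) = 50.66
D: √((24.01)² + (28.72)²) = √(576.4801 + 824.8384) = 37.43
E: √((33.40)² + (-16.82)²) = √(1115.5600 + 282.9124) = 37.40
F: √((43.25)² + (17.98)²) = √(1870.5625 + 323.2804) = 46.84
G: √((24.82)² + (15.33)²) = √(616.0324 + 235.0089) = 29.17
H: √((-20.02)² + (-14.94)²) = √(400.8004 + 223.2036) = 24.98
I: √((-13.04)² + (41.27)²) = √(170.0416 + 1703.2129) = 43.28
J: √((2.65)² + (-28.90)²) = √(7.0225 + 835.2100) = 29.02
K: √((-13.08)² + (-22.64)²) = √(171.0864 + 512.5696) = 26.15
L: √((29.40)² + (39.88)²) = √(864.3600 + 1590.4144) = 49.55
M: √((-30.57)² + (17.32)²) = √(934.5249 + 299.9824) = 35.14
N: √((-5.92)² + (-43.10)²) = √(35.0464 + 1857.6100) = 43.50
Sorted: B (15.12) < H (24.98) < K (26.15) < J (29.02) < …

B, H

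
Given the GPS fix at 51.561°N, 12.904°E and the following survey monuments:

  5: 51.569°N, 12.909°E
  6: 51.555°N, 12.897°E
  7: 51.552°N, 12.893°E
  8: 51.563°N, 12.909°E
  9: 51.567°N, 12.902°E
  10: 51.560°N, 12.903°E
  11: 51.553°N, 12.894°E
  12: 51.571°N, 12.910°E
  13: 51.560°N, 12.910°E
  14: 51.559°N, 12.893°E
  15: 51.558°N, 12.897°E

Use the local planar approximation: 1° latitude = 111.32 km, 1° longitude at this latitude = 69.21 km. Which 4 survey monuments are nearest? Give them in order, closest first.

10, 8, 13, 15

Distances from 51.561°N, 12.904°E:
5: 0.955 km
6: 0.825 km
7: 1.258 km
8: 0.411 km
9: 0.682 km
10: 0.131 km
11: 1.128 km
12: 1.188 km
13: 0.430 km
14: 0.793 km
15: 0.588 km
Sorted: 10 (0.131 km) < 8 (0.411 km) < 13 (0.430 km) < 15 (0.588 km) < 9 (0.682 km) < 14 (0.793 km) < …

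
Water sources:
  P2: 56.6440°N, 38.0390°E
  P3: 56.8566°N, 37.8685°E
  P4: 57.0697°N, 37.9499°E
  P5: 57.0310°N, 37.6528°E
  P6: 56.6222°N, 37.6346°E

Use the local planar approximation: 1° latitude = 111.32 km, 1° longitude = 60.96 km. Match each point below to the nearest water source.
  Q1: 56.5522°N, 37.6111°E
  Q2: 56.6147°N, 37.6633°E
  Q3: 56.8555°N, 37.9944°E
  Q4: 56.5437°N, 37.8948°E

Q1→P6; Q2→P6; Q3→P3; Q4→P2

Q1 at 56.5522°N, 37.6111°E:
  P2: √((0.0918·111.32)² + (0.4279·60.96)²) = √(104.431558 + 680.415956) = 28.0151 km
  P3: √((0.3044·111.32)² + (0.2574·60.96)²) = √(1148.247984 + 246.210745) = 37.3425 km
  P4: √((0.5175·111.32)² + (0.3388·60.96)²) = √(3318.693186 + 426.556653) = 61.1984 km
  P5: √((0.4788·111.32)² + (0.0417·60.96)²) = √(2840.891706 + 6.461927) = 53.3606 km
  P6: √((0.0700·111.32)² + (0.0235·60.96)²) = √(60.721498 + 2.052228) = 7.9230 km
  → nearest: P6 (7.9230 km)
Q2 at 56.6147°N, 37.6633°E:
  P2: √((0.0293·111.32)² + (0.3757·60.96)²) = √(10.638530 + 524.532385) = 23.1338 km
  P3: √((0.2419·111.32)² + (0.2052·60.96)²) = √(725.133772 + 156.474881) = 29.6919 km
  P4: √((0.4550·111.32)² + (0.2866·60.96)²) = √(2565.483280 + 305.240593) = 53.5791 km
  P5: √((0.4163·111.32)² + (-0.0105·60.96)²) = √(2147.628789 + 0.409702) = 46.3469 km
  P6: √((0.0075·111.32)² + (-0.0287·60.96)²) = √(0.697058 + 3.060932) = 1.9386 km
  → nearest: P6 (1.9386 km)
Q3 at 56.8555°N, 37.9944°E:
  P2: √((-0.2115·111.32)² + (0.0446·60.96)²) = √(554.328412 + 7.391960) = 23.7006 km
  P3: √((0.0011·111.32)² + (-0.1259·60.96)²) = √(0.014994 + 58.903537) = 7.6758 km
  P4: √((0.2142·111.32)² + (-0.0445·60.96)²) = √(568.571816 + 7.358850) = 23.9986 km
  P5: √((0.1755·111.32)² + (-0.3416·60.96)²) = √(381.681084 + 433.636311) = 28.5538 km
  P6: √((-0.2333·111.32)² + (-0.3598·60.96)²) = √(674.490556 + 481.074386) = 33.9936 km
  → nearest: P3 (7.6758 km)
Q4 at 56.5437°N, 37.8948°E:
  P2: √((0.1003·111.32)² + (0.1442·60.96)²) = √(124.666068 + 77.271695) = 14.2105 km
  P3: √((0.3129·111.32)² + (-0.0263·60.96)²) = √(1213.270175 + 2.570404) = 34.8689 km
  P4: √((0.5260·111.32)² + (0.0551·60.96)²) = √(3428.608391 + 11.282182) = 58.6506 km
  P5: √((0.4873·111.32)² + (-0.2420·60.96)²) = √(2942.654120 + 217.630945) = 56.2164 km
  P6: √((0.0785·111.32)² + (-0.2602·60.96)²) = √(76.363480 + 251.596445) = 18.1097 km
  → nearest: P2 (14.2105 km)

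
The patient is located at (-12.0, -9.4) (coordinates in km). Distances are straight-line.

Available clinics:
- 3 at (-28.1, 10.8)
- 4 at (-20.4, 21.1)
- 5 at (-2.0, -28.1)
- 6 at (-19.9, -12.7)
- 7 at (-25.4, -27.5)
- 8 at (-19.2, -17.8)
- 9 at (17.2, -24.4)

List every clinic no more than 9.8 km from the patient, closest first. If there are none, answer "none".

Distances from (-12.0, -9.4):
3: √((-16.1)² + (20.2)²) = √(259.210 + 408.040) = 25.8 km
4: √((-8.4)² + (30.5)²) = √(70.560 + 930.250) = 31.6 km
5: √((10.0)² + (-18.7)²) = √(100.000 + 349.690) = 21.2 km
6: √((-7.9)² + (-3.3)²) = √(62.410 + 10.890) = 8.6 km
7: √((-13.4)² + (-18.1)²) = √(179.560 + 327.610) = 22.5 km
8: √((-7.2)² + (-8.4)²) = √(51.840 + 70.560) = 11.1 km
9: √((29.2)² + (-15.0)²) = √(852.640 + 225.000) = 32.8 km
Threshold 9.8 km: 6 (8.6 km) is within range.

6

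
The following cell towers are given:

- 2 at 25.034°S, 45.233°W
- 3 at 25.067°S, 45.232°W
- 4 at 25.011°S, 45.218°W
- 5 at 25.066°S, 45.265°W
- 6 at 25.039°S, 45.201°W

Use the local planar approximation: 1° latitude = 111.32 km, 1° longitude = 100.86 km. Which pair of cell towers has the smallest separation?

Pairwise distances:
2–3: 3.675 km
2–4: 2.974 km
2–5: 4.807 km
2–6: 3.275 km
3–4: 6.392 km
3–5: 3.330 km
3–6: 4.415 km
4–5: 7.743 km
4–6: 3.557 km
5–6: 7.120 km
Closest pair: 2–4 at 2.974 km.

2 and 4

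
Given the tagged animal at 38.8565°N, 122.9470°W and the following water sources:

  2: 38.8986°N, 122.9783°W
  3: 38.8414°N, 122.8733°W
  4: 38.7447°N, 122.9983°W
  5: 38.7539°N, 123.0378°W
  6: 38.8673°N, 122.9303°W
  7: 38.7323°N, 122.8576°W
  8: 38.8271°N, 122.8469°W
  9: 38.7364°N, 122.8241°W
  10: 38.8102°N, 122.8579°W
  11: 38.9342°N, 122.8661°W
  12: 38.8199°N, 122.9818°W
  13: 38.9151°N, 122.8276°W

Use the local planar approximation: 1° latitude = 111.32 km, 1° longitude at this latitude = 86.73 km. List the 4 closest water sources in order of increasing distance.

6, 12, 2, 3

Distances from 38.8565°N, 122.9470°W:
2: 5.4160 km
3: 6.6093 km
4: 13.2170 km
5: 13.8732 km
6: 1.8824 km
7: 15.8517 km
8: 9.2781 km
9: 17.0986 km
10: 9.2888 km
11: 11.1376 km
12: 5.0705 km
13: 12.2389 km
Sorted: 6 (1.8824 km) < 12 (5.0705 km) < 2 (5.4160 km) < 3 (6.6093 km) < 8 (9.2781 km) < 10 (9.2888 km) < …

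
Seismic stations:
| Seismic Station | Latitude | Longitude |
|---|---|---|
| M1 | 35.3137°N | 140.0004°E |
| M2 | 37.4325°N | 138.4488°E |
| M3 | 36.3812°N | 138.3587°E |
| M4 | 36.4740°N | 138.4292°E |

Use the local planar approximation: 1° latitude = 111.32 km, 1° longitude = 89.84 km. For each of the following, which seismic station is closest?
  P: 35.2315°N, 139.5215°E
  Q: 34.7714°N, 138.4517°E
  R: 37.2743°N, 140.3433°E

P→M1; Q→M1; R→M2

P at 35.2315°N, 139.5215°E:
  M1: 43.9867 km
  M2: 263.2868 km
  M3: 165.2065 km
  M4: 169.5907 km
  → nearest: M1 (43.9867 km)
Q at 34.7714°N, 138.4517°E:
  M1: 151.6674 km
  M2: 296.2338 km
  M3: 179.3976 km
  M4: 189.5442 km
  → nearest: M1 (151.6674 km)
R at 37.2743°N, 140.3433°E:
  M1: 220.4174 km
  M2: 171.1106 km
  M3: 204.1420 km
  M4: 193.6701 km
  → nearest: M2 (171.1106 km)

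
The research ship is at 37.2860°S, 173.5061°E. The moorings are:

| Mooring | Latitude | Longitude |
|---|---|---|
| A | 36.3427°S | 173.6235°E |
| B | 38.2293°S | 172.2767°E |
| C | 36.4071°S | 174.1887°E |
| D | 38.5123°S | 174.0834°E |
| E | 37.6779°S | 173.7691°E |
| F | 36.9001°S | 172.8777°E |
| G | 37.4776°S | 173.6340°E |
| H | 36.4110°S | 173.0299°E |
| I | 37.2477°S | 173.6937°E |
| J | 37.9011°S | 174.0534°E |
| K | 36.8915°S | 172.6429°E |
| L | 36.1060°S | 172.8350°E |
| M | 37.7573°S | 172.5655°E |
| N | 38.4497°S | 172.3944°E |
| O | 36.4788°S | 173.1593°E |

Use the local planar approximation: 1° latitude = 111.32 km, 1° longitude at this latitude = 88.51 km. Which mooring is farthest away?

Distances from 37.2860°S, 173.5061°E:
A: 105.5210 km
B: 151.2192 km
C: 114.9900 km
D: 145.7612 km
E: 49.4482 km
F: 70.2778 km
G: 24.1469 km
H: 106.1331 km
I: 17.1431 km
J: 83.8756 km
K: 88.1240 km
L: 144.1633 km
M: 98.4051 km
N: 162.6754 km
O: 94.9556 km
Maximum: N at 162.6754 km.

N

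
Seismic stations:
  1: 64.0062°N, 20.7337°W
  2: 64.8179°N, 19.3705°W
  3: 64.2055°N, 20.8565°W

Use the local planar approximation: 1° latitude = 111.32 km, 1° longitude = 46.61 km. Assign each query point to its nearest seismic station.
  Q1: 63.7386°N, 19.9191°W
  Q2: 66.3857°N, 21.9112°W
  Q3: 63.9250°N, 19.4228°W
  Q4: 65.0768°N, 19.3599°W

Q1 at 63.7386°N, 19.9191°W:
  1: 48.2598 km
  2: 122.8385 km
  3: 67.9002 km
  → nearest: 1 (48.2598 km)
Q2 at 66.3857°N, 21.9112°W:
  1: 270.5120 km
  2: 210.9114 km
  3: 247.6285 km
  → nearest: 2 (210.9114 km)
Q3 at 63.9250°N, 19.4228°W:
  1: 61.7661 km
  2: 99.4275 km
  3: 73.7602 km
  → nearest: 1 (61.7661 km)
Q4 at 65.0768°N, 19.3599°W:
  1: 135.2918 km
  2: 28.8250 km
  3: 119.4723 km
  → nearest: 2 (28.8250 km)

Q1→1; Q2→2; Q3→1; Q4→2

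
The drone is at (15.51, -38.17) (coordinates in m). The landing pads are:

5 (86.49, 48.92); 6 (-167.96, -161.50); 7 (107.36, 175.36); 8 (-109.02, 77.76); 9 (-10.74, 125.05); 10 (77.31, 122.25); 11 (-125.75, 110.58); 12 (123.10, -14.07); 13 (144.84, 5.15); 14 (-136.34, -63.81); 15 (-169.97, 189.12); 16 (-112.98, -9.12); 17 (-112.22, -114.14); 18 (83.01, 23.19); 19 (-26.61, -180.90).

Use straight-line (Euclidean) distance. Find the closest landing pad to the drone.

18

Distances from (15.51, -38.17):
5: √((70.98)² + (87.09)²) = √(5038.1604 + 7584.6681) = 112.35 m
6: √((-183.47)² + (-123.33)²) = √(33661.2409 + 15210.2889) = 221.07 m
7: √((91.85)² + (213.53)²) = √(8436.4225 + 45595.0609) = 232.45 m
8: √((-124.53)² + (115.93)²) = √(15507.7209 + 13439.7649) = 170.14 m
9: √((-26.25)² + (163.22)²) = √(689.0625 + 26640.7684) = 165.32 m
10: √((61.80)² + (160.42)²) = √(3819.2400 + 25734.5764) = 171.91 m
11: √((-141.26)² + (148.75)²) = √(19954.3876 + 22126.5625) = 205.14 m
12: √((107.59)² + (24.10)²) = √(11575.6081 + 580.8100) = 110.26 m
13: √((129.33)² + (43.32)²) = √(16726.2489 + 1876.6224) = 136.39 m
14: √((-151.85)² + (-25.64)²) = √(23058.4225 + 657.4096) = 154.00 m
15: √((-185.48)² + (227.29)²) = √(34402.8304 + 51660.7441) = 293.37 m
16: √((-128.49)² + (29.05)²) = √(16509.6801 + 843.9025) = 131.73 m
17: √((-127.73)² + (-75.97)²) = √(16314.9529 + 5771.4409) = 148.61 m
18: √((67.50)² + (61.36)²) = √(4556.2500 + 3765.0496) = 91.22 m
19: √((-42.12)² + (-142.73)²) = √(1774.0944 + 20371.8529) = 148.82 m
Minimum: 18 at 91.22 m.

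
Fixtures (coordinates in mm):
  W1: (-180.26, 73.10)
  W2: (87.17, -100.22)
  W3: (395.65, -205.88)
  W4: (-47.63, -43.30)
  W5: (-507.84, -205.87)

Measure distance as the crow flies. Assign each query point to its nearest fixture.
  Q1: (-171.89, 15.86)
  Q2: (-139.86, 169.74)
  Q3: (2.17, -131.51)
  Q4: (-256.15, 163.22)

Q1 at (-171.89, 15.86):
  W1: 57.85 mm
  W2: 283.88 mm
  W3: 609.32 mm
  W4: 137.62 mm
  W5: 402.53 mm
  → nearest: W1 (57.85 mm)
Q2 at (-139.86, 169.74):
  W1: 104.74 mm
  W2: 352.73 mm
  W3: 654.11 mm
  W4: 232.15 mm
  W5: 525.83 mm
  → nearest: W1 (104.74 mm)
Q3 at (2.17, -131.51):
  W1: 274.13 mm
  W2: 90.58 mm
  W3: 400.45 mm
  W4: 101.30 mm
  W5: 515.40 mm
  → nearest: W2 (90.58 mm)
Q4 at (-256.15, 163.22):
  W1: 117.82 mm
  W2: 432.75 mm
  W3: 749.05 mm
  W4: 293.48 mm
  W5: 446.74 mm
  → nearest: W1 (117.82 mm)

Q1→W1; Q2→W1; Q3→W2; Q4→W1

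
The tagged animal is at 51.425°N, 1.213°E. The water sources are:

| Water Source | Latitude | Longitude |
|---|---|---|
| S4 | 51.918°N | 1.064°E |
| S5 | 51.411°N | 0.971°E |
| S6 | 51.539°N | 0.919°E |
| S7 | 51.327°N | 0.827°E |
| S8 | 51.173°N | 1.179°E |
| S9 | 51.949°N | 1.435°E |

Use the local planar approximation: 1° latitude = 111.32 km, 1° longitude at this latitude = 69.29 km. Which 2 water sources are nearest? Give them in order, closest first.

S5, S6

Distances from 51.425°N, 1.213°E:
S4: √((0.493·111.32)² + (-0.149·69.29)²) = √(3011.89782 + 106.58931) = 55.843 km
S5: √((-0.014·111.32)² + (-0.242·69.29)²) = √(2.42886 + 281.17186) = 16.840 km
S6: √((0.114·111.32)² + (-0.294·69.29)²) = √(161.04828 + 414.98823) = 24.001 km
S7: √((-0.098·111.32)² + (-0.386·69.29)²) = √(119.01414 + 715.34531) = 28.885 km
S8: √((-0.252·111.32)² + (-0.034·69.29)²) = √(786.95061 + 5.55008) = 28.151 km
S9: √((0.524·111.32)² + (0.222·69.29)²) = √(3402.58489 + 236.61761) = 60.326 km
Sorted: S5 (16.840 km) < S6 (24.001 km) < S8 (28.151 km) < S7 (28.885 km) < …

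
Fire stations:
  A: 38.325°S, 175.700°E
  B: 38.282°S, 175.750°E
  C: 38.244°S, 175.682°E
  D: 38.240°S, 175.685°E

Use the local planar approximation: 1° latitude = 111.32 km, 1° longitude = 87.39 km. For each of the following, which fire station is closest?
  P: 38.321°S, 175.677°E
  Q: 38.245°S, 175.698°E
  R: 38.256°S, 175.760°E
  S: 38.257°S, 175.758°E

P at 38.321°S, 175.677°E:
  A: √((-0.004·111.32)² + (0.023·87.39)²) = √(0.19827 + 4.03998) = 2.059 km
  B: √((0.039·111.32)² + (0.073·87.39)²) = √(18.84845 + 40.69764) = 7.717 km
  C: √((0.077·111.32)² + (0.005·87.39)²) = √(73.47301 + 0.19093) = 8.583 km
  D: √((0.081·111.32)² + (0.008·87.39)²) = √(81.30485 + 0.48877) = 9.044 km
  → nearest: A (2.059 km)
Q at 38.245°S, 175.698°E:
  A: √((-0.080·111.32)² + (0.002·87.39)²) = √(79.30971 + 0.03055) = 8.907 km
  B: √((-0.037·111.32)² + (0.052·87.39)²) = √(16.96484 + 20.65048) = 6.133 km
  C: √((0.001·111.32)² + (-0.016·87.39)²) = √(0.01239 + 1.95508) = 1.403 km
  D: √((0.005·111.32)² + (-0.013·87.39)²) = √(0.30980 + 1.29066) = 1.265 km
  → nearest: D (1.265 km)
R at 38.256°S, 175.760°E:
  A: √((-0.069·111.32)² + (-0.060·87.39)²) = √(58.99899 + 27.49324) = 9.300 km
  B: √((-0.026·111.32)² + (-0.010·87.39)²) = √(8.37709 + 0.76370) = 3.023 km
  C: √((0.012·111.32)² + (-0.078·87.39)²) = √(1.78447 + 46.46358) = 6.946 km
  D: √((0.016·111.32)² + (-0.075·87.39)²) = √(3.17239 + 42.95819) = 6.792 km
  → nearest: B (3.023 km)
S at 38.257°S, 175.758°E:
  A: √((-0.068·111.32)² + (-0.058·87.39)²) = √(57.30127 + 25.69091) = 9.110 km
  B: √((-0.025·111.32)² + (-0.008·87.39)²) = √(7.74509 + 0.48877) = 2.869 km
  C: √((0.013·111.32)² + (-0.076·87.39)²) = √(2.09427 + 44.11138) = 6.797 km
  D: √((0.017·111.32)² + (-0.073·87.39)²) = √(3.58133 + 40.69764) = 6.654 km
  → nearest: B (2.869 km)

P→A; Q→D; R→B; S→B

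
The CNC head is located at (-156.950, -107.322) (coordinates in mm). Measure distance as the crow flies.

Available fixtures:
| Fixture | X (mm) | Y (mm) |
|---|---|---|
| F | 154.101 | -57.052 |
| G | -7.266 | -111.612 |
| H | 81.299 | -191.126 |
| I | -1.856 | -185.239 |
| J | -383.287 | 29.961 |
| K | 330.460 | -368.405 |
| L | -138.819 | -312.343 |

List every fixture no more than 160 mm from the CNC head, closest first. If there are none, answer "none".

Distances from (-156.950, -107.322):
F: √((311.051)² + (50.270)²) = √(96752.72460 + 2527.07290) = 315.087 mm
G: √((149.684)² + (-4.290)²) = √(22405.29986 + 18.40410) = 149.745 mm
H: √((238.249)² + (-83.804)²) = √(56762.58600 + 7023.11042) = 252.558 mm
I: √((155.094)² + (-77.917)²) = √(24054.14884 + 6071.05889) = 173.566 mm
J: √((-226.337)² + (137.283)²) = √(51228.43757 + 18846.62209) = 264.717 mm
K: √((487.410)² + (-261.083)²) = √(237568.50810 + 68164.33289) = 552.931 mm
L: √((18.131)² + (-205.021)²) = √(328.73316 + 42033.61044) = 205.821 mm
Threshold 160 mm: G (149.745 mm) is within range.

G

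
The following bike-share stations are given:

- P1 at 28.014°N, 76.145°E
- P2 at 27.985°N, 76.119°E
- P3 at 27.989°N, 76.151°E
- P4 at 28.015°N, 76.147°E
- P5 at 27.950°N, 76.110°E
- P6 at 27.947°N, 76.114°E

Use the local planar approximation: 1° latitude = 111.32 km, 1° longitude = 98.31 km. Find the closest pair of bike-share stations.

Pairwise distances:
P1–P2: 4.1177 km
P1–P3: 2.8448 km
P1–P4: 0.2259 km
P1–P5: 7.9119 km
P1–P6: 8.0571 km
P2–P3: 3.1773 km
P2–P4: 4.3278 km
P2–P5: 3.9954 km
P2–P6: 4.2586 km
P3–P4: 2.9209 km
P3–P5: 5.9241 km
P3–P6: 5.9238 km
P4–P5: 8.0986 km
P4–P6: 8.2357 km
P5–P6: 0.5159 km
Closest pair: P1–P4 at 0.2259 km.

P1 and P4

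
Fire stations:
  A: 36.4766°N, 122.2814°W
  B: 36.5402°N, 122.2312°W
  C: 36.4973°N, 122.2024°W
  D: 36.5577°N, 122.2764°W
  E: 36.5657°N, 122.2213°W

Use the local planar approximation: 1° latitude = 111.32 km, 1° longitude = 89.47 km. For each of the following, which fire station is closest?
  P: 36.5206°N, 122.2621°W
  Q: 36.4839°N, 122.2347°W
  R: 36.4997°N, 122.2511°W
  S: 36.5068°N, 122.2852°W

P→B; Q→C; R→A; S→A

P at 36.5206°N, 122.2621°W:
  A: √((-0.0440·111.32)² + (-0.0193·89.47)²) = √(23.991188 + 2.981738) = 5.1935 km
  B: √((0.0196·111.32)² + (0.0309·89.47)²) = √(4.760565 + 7.643140) = 3.5219 km
  C: √((-0.0233·111.32)² + (0.0597·89.47)²) = √(6.727570 + 28.530116) = 5.9378 km
  D: √((0.0371·111.32)² + (-0.0143·89.47)²) = √(17.056669 + 1.636918) = 4.3236 km
  E: √((0.0451·111.32)² + (0.0408·89.47)²) = √(25.205742 + 13.325245) = 6.2073 km
  → nearest: B (3.5219 km)
Q at 36.4839°N, 122.2347°W:
  A: √((-0.0073·111.32)² + (-0.0467·89.47)²) = √(0.660377 + 17.457765) = 4.2565 km
  B: √((0.0563·111.32)² + (0.0035·89.47)²) = √(39.279250 + 0.098060) = 6.2751 km
  C: √((0.0134·111.32)² + (0.0323·89.47)²) = √(2.225133 + 8.351412) = 3.2522 km
  D: √((0.0738·111.32)² + (-0.0417·89.47)²) = √(67.493060 + 13.919607) = 9.0229 km
  E: √((0.0818·111.32)² + (0.0134·89.47)²) = √(82.918799 + 1.437356) = 9.1846 km
  → nearest: C (3.2522 km)
R at 36.4997°N, 122.2511°W:
  A: √((-0.0231·111.32)² + (-0.0303·89.47)²) = √(6.612571 + 7.349201) = 3.7365 km
  B: √((0.0405·111.32)² + (0.0199·89.47)²) = √(20.326212 + 3.170013) = 4.8473 km
  C: √((-0.0024·111.32)² + (0.0487·89.47)²) = √(0.071379 + 18.985096) = 4.3654 km
  D: √((0.0580·111.32)² + (-0.0253·89.47)²) = √(41.687167 + 5.123844) = 6.8419 km
  E: √((0.0660·111.32)² + (0.0298·89.47)²) = √(53.980172 + 7.108654) = 7.8159 km
  → nearest: A (3.7365 km)
S at 36.5068°N, 122.2852°W:
  A: √((-0.0302·111.32)² + (0.0038·89.47)²) = √(11.302130 + 0.115590) = 3.3790 km
  B: √((0.0334·111.32)² + (0.0540·89.47)²) = √(13.824178 + 23.342233) = 6.0964 km
  C: √((-0.0095·111.32)² + (0.0828·89.47)²) = √(1.118391 + 54.880183) = 7.4832 km
  D: √((0.0509·111.32)² + (0.0088·89.47)²) = √(32.105686 + 0.619898) = 5.7206 km
  E: √((0.0589·111.32)² + (0.0639·89.47)²) = √(42.990944 + 32.685610) = 8.6992 km
  → nearest: A (3.3790 km)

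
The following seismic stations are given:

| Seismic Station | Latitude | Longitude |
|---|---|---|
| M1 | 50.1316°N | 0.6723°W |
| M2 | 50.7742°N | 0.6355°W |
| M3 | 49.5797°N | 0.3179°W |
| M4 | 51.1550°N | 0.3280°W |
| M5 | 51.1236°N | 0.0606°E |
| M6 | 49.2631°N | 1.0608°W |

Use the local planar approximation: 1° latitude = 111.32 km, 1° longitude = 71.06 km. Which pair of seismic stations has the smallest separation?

M4 and M5

Pairwise distances:
M4–M5: 27.8343 km
M2–M4: 47.6910 km
M2–M5: 62.9254 km
M3–M6: 63.4741 km
M1–M3: 66.3987 km
M1–M2: 71.5820 km
M1–M6: 100.5457 km
M1–M4: 116.5224 km
M1–M5: 122.0941 km
M2–M3: 134.8734 km
M2–M6: 170.9089 km
M3–M5: 173.9588 km
M3–M4: 175.3639 km
M4–M6: 216.9484 km
M5–M6: 221.9119 km
Closest pair: M4–M5 at 27.8343 km.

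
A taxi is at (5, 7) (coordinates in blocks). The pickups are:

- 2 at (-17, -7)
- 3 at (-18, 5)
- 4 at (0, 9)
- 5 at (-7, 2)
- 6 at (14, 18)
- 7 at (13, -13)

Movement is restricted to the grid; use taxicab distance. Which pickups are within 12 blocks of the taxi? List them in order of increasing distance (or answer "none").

Distances from (5, 7):
2: 36 blocks
3: 25 blocks
4: 7 blocks
5: 17 blocks
6: 20 blocks
7: 28 blocks
Threshold 12 blocks: 4 (7 blocks) is within range.

4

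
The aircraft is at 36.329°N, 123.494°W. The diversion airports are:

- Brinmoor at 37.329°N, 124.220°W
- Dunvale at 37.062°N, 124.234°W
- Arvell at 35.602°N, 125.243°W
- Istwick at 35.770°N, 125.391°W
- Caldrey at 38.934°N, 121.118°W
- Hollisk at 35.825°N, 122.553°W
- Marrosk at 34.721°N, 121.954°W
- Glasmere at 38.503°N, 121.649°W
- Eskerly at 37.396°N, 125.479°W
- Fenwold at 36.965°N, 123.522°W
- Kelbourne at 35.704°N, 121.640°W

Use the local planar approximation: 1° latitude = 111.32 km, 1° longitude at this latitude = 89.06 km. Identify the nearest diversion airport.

Distances from 36.329°N, 123.494°W:
Brinmoor: √((1.000·111.32)² + (-0.726·89.06)²) = √(12392.14240 + 4180.60007) = 128.735 km
Dunvale: √((0.733·111.32)² + (-0.740·89.06)²) = √(6658.16180 + 4343.38994) = 104.888 km
Arvell: √((-0.727·111.32)² + (-1.749·89.06)²) = √(6549.60663 + 24263.02806) = 175.535 km
Istwick: √((-0.559·111.32)² + (-1.897·89.06)²) = √(3872.30905 + 28543.02799) = 180.043 km
Caldrey: √((2.605·111.32)² + (2.376·89.06)²) = √(84093.38813 + 44777.33624) = 358.986 km
Hollisk: √((-0.504·111.32)² + (0.941·89.06)²) = √(3147.80244 + 7023.35513) = 100.852 km
Marrosk: √((-1.608·111.32)² + (1.540·89.06)²) = √(32041.91649 + 18810.78083) = 225.505 km
Glasmere: √((2.174·111.32)² + (1.845·89.06)²) = √(58568.68521 + 26999.64927) = 292.521 km
Eskerly: √((1.067·111.32)² + (-1.985·89.06)²) = √(14108.31781 + 31252.61801) = 212.981 km
Fenwold: √((0.636·111.32)² + (-0.028·89.06)²) = √(5012.57203 + 6.21844) = 70.843 km
Kelbourne: √((-0.625·111.32)² + (1.854·89.06)²) = √(4840.68062 + 27263.70295) = 179.177 km
Minimum: Fenwold at 70.843 km.

Fenwold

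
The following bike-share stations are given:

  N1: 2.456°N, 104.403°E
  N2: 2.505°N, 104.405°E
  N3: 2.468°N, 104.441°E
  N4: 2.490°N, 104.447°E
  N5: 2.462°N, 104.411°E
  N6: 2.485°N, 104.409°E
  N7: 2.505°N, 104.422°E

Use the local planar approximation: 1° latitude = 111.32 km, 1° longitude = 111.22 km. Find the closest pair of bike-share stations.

Pairwise distances:
N1–N2: 5.459 km
N1–N3: 4.432 km
N1–N4: 6.187 km
N1–N5: 1.113 km
N1–N6: 3.297 km
N1–N7: 5.850 km
N2–N3: 5.744 km
N2–N4: 4.961 km
N2–N5: 4.833 km
N2–N6: 2.270 km
N2–N7: 1.891 km
N3–N4: 2.538 km
N3–N5: 3.403 km
N3–N6: 4.031 km
N3–N7: 4.629 km
N4–N5: 5.074 km
N4–N6: 4.263 km
N4–N7: 3.243 km
N5–N6: 2.570 km
N5–N7: 4.941 km
N6–N7: 2.655 km
Closest pair: N1–N5 at 1.113 km.

N1 and N5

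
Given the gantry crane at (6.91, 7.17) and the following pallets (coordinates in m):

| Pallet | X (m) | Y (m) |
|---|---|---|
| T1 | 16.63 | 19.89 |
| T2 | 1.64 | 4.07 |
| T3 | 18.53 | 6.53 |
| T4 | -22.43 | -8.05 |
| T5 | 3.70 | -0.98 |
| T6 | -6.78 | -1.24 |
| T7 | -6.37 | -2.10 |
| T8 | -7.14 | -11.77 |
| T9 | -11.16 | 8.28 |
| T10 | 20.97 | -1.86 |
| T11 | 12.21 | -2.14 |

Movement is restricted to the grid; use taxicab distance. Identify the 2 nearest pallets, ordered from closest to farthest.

T2, T5

Distances from (6.91, 7.17):
T1: |9.72| + |12.72| = 9.72 + 12.72 = 22.44 m
T2: |-5.27| + |-3.10| = 5.27 + 3.10 = 8.37 m
T3: |11.62| + |-0.64| = 11.62 + 0.64 = 12.26 m
T4: |-29.34| + |-15.22| = 29.34 + 15.22 = 44.56 m
T5: |-3.21| + |-8.15| = 3.21 + 8.15 = 11.36 m
T6: |-13.69| + |-8.41| = 13.69 + 8.41 = 22.10 m
T7: |-13.28| + |-9.27| = 13.28 + 9.27 = 22.55 m
T8: |-14.05| + |-18.94| = 14.05 + 18.94 = 32.99 m
T9: |-18.07| + |1.11| = 18.07 + 1.11 = 19.18 m
T10: |14.06| + |-9.03| = 14.06 + 9.03 = 23.09 m
T11: |5.30| + |-9.31| = 5.30 + 9.31 = 14.61 m
Sorted: T2 (8.37 m) < T5 (11.36 m) < T3 (12.26 m) < T11 (14.61 m) < …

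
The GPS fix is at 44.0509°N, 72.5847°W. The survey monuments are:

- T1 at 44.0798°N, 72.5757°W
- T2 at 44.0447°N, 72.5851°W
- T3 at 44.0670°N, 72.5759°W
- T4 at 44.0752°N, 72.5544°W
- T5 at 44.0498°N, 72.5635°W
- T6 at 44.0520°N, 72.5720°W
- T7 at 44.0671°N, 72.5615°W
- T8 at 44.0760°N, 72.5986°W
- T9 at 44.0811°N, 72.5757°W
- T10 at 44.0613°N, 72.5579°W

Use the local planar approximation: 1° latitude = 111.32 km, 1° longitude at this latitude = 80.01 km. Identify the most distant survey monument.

T4

Distances from 44.0509°N, 72.5847°W:
T1: 3.2968 km
T2: 0.6909 km
T3: 1.9256 km
T4: 3.6324 km
T5: 1.7006 km
T6: 1.0235 km
T7: 2.5880 km
T8: 3.0073 km
T9: 3.4381 km
T10: 2.4368 km
Maximum: T4 at 3.6324 km.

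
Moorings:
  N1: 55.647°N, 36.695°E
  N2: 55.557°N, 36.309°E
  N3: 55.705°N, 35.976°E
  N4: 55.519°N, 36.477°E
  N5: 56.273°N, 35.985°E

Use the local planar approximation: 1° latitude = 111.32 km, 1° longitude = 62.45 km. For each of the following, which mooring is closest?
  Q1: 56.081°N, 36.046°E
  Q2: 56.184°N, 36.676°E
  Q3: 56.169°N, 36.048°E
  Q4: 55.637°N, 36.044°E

Q1→N5; Q2→N5; Q3→N5; Q4→N3

Q1 at 56.081°N, 36.046°E:
  N1: 63.062 km
  N2: 60.600 km
  N3: 42.084 km
  N4: 68.106 km
  N5: 21.710 km
  → nearest: N5 (21.710 km)
Q2 at 56.184°N, 36.676°E:
  N1: 59.791 km
  N2: 73.464 km
  N3: 68.951 km
  N4: 75.064 km
  N5: 44.276 km
  → nearest: N5 (44.276 km)
Q3 at 56.169°N, 36.048°E:
  N1: 70.776 km
  N2: 70.051 km
  N3: 51.848 km
  N4: 77.159 km
  N5: 12.228 km
  → nearest: N5 (12.228 km)
Q4 at 55.637°N, 36.044°E:
  N1: 40.670 km
  N2: 18.793 km
  N3: 8.680 km
  N4: 30.063 km
  N5: 70.895 km
  → nearest: N3 (8.680 km)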